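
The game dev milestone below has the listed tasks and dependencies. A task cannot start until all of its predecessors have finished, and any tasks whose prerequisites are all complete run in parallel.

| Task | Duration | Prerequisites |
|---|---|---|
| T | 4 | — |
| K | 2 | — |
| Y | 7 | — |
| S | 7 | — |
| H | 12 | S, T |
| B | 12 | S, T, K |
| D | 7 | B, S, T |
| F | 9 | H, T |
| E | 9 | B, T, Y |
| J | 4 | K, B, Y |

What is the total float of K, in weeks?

5

Critical path: S→H→F = 7+12+9 = 28, so the finish is 28 weeks.
K finishes as early as 2 and must finish by 7.
Slack of K = 5 − 0 = 5 weeks.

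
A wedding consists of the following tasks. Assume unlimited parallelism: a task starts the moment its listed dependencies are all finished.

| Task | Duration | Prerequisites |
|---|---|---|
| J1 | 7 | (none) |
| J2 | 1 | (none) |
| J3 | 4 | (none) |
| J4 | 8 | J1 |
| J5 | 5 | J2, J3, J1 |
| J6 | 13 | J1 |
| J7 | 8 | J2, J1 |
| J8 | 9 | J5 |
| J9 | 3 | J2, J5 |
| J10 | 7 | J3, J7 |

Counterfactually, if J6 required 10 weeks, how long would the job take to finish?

22

The binding path is J1→J7→J10 = 7+8+7 = 22; finish at 22 weeks.
J6 has 2 weeks of float (longest path through it is 20).
No other chain overtakes it, so the finish is 22 weeks.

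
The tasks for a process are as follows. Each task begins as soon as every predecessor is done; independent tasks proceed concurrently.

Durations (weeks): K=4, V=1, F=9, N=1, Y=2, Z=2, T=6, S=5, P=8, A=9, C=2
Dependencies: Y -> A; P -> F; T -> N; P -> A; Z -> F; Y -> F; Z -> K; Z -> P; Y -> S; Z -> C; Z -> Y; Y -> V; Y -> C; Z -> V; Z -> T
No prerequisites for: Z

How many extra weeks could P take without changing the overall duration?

Z→P→A = 2+8+9 = 19 sets the makespan at 19 weeks.
Longest path through P: 19 weeks (earliest finish 10, latest finish 10).
Slack of P = 2 − 2 = 0 weeks.

0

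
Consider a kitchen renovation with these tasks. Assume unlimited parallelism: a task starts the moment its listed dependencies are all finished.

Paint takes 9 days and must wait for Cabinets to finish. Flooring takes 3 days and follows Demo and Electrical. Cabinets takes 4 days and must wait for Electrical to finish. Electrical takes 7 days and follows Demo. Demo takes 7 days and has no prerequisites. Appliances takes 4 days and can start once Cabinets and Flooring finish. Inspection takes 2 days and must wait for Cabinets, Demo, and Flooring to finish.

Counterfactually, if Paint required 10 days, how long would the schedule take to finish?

As given, the longest chain is Demo→Electrical→Cabinets→Paint = 7+7+4+9 = 27, so the finish is 27 days.
Since Paint is critical, the +1 change carries straight to that chain (now 28 days).
No other chain overtakes it, so the finish is 28 days.

28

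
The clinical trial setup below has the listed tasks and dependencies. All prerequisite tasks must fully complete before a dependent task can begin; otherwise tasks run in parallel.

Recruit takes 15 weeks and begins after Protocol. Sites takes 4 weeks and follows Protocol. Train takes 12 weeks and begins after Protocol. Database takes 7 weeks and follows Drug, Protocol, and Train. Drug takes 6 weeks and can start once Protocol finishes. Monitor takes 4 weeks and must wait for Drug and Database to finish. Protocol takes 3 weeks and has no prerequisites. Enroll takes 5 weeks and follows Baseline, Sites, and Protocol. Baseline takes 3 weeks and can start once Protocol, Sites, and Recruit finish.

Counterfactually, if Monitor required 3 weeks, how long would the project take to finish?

26

Baseline: Protocol→Train→Database→Monitor = 3+12+7+4 = 26 → 26 weeks.
Monitor is on the critical path; changing it to 3 makes that path 25 weeks.
New critical path: Protocol→Recruit→Baseline→Enroll = 3+15+3+5 = 26 ⇒ 26 weeks.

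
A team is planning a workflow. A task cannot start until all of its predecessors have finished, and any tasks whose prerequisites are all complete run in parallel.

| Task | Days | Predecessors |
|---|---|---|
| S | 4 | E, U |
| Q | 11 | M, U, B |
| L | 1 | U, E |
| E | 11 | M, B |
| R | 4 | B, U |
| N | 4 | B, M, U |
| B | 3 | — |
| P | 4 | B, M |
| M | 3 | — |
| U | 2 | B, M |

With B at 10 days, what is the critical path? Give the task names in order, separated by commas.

B, E, S

Critical path before the change: B→E→S = 3+11+4 = 18 giving 18 days.
B is on the critical path; changing it to 10 makes that path 25 days.
No other chain overtakes it, so the finish is 25 days.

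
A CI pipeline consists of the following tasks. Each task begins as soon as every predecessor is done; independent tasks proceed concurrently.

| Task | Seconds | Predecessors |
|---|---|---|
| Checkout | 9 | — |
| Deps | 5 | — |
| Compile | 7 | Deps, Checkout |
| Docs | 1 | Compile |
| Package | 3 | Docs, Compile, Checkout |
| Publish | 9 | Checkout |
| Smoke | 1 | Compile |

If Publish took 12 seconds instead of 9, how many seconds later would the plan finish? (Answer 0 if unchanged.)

1

As given, the longest chain is Checkout→Compile→Docs→Package = 9+7+1+3 = 20, so the finish is 20 seconds.
Publish has 2 seconds of float (longest path through it is 18).
Now Checkout→Publish = 9+12 = 21 is longest, so the finish becomes 21 seconds.
Change in finish: 21 − 20 = +1 seconds.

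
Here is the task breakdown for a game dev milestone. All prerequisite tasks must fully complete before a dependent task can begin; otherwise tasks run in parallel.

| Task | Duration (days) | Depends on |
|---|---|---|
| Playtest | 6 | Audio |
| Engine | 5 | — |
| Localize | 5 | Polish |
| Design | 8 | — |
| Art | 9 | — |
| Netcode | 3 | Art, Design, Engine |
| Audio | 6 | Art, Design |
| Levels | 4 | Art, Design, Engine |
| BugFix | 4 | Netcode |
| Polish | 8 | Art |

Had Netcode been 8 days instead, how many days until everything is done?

22

Critical path before the change: Art→Polish→Localize = 9+8+5 = 22 giving 22 days.
The longest path through Netcode is only 16 days, so Netcode has float 6.
That remains the longest chain; total 22 days.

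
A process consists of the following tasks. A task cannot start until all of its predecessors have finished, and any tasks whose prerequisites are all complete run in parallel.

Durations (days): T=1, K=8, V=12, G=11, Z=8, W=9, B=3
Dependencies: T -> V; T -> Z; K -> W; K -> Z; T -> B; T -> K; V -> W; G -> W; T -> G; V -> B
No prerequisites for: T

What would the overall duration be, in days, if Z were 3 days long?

22

Baseline: T→V→W = 1+12+9 = 22 → 22 days.
The longest path through Z is only 17 days, so Z has float 5.
That remains the longest chain; total 22 days.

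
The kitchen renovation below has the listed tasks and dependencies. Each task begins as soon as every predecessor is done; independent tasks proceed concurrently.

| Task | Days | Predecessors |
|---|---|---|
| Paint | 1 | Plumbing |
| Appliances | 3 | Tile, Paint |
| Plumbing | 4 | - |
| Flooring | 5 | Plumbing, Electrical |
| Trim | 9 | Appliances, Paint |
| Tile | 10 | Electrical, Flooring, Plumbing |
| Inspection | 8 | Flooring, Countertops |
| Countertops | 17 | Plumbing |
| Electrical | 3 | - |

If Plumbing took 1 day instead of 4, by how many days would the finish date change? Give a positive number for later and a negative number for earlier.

The binding path is Plumbing→Flooring→Tile→Appliances→Trim = 4+5+10+3+9 = 31; finish at 31 days.
Plumbing lies on that path, so at 1 day the path becomes 28 days.
New critical path: Electrical→Flooring→Tile→Appliances→Trim = 3+5+10+3+9 = 30 ⇒ 30 days.
Change in finish: 30 − 31 = -1 days.

-1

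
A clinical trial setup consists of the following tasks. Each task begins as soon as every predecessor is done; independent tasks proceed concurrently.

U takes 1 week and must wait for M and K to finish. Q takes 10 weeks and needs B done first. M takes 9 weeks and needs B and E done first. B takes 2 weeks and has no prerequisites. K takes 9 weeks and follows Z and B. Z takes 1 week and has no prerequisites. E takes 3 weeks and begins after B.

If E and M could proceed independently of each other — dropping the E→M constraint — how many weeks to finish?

12

With the dependency in place, B→E→M→U = 2+3+9+1 = 15 sets the finish at 15 weeks.
Without E→M, M's earliest start moves from 5 to 2.
New critical path: B→K→U = 2+9+1 = 12 ⇒ 12 weeks.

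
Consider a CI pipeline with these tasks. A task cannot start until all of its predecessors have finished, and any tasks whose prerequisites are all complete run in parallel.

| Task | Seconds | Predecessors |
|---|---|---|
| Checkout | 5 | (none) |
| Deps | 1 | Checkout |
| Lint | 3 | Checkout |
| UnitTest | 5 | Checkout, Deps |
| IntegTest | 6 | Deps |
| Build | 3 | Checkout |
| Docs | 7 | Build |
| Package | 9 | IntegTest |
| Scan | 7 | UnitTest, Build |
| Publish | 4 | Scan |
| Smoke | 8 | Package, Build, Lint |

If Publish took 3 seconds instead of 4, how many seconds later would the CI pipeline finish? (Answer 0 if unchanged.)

As given, the longest chain is Checkout→Deps→IntegTest→Package→Smoke = 5+1+6+9+8 = 29, so the finish is 29 seconds.
Publish is off the critical path — its longest chain is 22 seconds, giving 7 of slack.
No other chain overtakes it, so the finish is 29 seconds.
Change in finish: 29 − 29 = +0 seconds.

0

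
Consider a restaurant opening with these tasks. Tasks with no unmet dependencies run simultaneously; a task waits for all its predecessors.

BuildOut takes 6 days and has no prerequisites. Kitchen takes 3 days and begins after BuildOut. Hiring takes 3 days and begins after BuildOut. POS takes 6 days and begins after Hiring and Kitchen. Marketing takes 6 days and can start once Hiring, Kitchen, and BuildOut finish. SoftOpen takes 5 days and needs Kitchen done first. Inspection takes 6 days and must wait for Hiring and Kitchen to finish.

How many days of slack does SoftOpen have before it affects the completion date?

Critical path: BuildOut→Kitchen→POS = 6+3+6 = 15, so the finish is 15 days.
Longest path through SoftOpen: 14 days (earliest finish 14, latest finish 15).
Float = 15 − 14 = 1.

1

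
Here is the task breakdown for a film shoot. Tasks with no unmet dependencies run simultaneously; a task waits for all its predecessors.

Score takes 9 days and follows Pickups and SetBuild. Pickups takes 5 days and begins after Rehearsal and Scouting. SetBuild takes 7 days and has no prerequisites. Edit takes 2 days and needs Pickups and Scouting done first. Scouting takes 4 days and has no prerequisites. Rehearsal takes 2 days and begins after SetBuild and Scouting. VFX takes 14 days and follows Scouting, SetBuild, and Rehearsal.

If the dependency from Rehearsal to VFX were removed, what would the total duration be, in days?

Before: longest chain SetBuild→Rehearsal→Pickups→Score = 7+2+5+9 = 23, finish 23.
Without Rehearsal→VFX, VFX's earliest start moves from 9 to 7.
New critical path: SetBuild→Rehearsal→Pickups→Score = 7+2+5+9 = 23 ⇒ 23 days.

23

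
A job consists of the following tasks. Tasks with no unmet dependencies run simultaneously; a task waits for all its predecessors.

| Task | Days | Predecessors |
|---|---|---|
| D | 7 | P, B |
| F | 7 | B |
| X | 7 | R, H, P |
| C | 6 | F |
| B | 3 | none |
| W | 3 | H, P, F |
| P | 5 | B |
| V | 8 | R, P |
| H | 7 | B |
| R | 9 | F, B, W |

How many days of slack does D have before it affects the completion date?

15

B→F→W→R→V = 3+7+3+9+8 = 30 sets the makespan at 30 days.
The longest chain containing D totals 15 days.
So D can slip 30 − 15 = 15 days.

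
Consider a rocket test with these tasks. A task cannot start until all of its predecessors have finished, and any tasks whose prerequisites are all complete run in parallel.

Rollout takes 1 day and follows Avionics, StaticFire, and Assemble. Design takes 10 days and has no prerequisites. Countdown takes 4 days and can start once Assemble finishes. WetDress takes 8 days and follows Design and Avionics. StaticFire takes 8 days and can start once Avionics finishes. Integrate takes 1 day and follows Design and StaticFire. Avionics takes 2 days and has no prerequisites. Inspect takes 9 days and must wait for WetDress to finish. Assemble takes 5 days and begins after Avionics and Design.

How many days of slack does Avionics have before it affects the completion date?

Critical path: Design→WetDress→Inspect = 10+8+9 = 27, so the finish is 27 days.
Longest path through Avionics: 19 days (earliest finish 2, latest finish 10).
Slack of Avionics = 8 − 0 = 8 days.

8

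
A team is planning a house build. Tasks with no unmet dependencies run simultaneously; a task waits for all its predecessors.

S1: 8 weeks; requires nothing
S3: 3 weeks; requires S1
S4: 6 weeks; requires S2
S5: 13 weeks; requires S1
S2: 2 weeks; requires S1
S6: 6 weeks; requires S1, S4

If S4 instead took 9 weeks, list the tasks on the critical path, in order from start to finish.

Critical path before the change: S1→S2→S4→S6 = 8+2+6+6 = 22 giving 22 weeks.
Since S4 is critical, the +3 change carries straight to that chain (now 25 weeks).
That remains the longest chain; total 25 weeks.

S1, S2, S4, S6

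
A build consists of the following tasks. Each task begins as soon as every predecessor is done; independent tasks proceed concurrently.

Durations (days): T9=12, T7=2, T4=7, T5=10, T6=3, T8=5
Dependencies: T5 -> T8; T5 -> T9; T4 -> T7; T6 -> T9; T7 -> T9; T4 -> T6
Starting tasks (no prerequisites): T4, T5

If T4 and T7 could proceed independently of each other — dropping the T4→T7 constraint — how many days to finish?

22

Original critical path: T4→T6→T9 = 7+3+12 = 22 ⇒ 22 days.
Without T4→T7, T7's earliest start moves from 7 to 0.
The longest chain is now T4→T6→T9 = 7+3+12 = 22, so the job takes 22 days.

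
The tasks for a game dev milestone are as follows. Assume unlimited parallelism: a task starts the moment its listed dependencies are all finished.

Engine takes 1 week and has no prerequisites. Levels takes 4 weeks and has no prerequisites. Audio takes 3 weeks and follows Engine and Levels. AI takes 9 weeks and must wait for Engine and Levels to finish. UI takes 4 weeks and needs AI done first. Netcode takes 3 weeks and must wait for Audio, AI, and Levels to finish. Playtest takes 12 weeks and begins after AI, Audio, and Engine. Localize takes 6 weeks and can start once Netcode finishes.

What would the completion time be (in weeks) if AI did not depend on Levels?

22

Original critical path: Levels→AI→Playtest = 4+9+12 = 25 ⇒ 25 weeks.
Without Levels→AI, AI's earliest start moves from 4 to 1.
The longest chain is now Engine→AI→Playtest = 1+9+12 = 22, so the project takes 22 weeks.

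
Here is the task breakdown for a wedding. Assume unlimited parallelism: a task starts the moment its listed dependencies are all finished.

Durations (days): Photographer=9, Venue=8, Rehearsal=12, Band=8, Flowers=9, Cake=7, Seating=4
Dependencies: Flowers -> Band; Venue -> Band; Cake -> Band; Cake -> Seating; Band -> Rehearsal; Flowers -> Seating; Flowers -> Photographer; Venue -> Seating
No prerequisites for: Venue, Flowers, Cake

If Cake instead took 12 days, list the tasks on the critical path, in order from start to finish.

The binding path is Flowers→Band→Rehearsal = 9+8+12 = 29; finish at 29 days.
Cake is off the critical path — its longest chain is 27 days, giving 2 of slack.
Now Cake→Band→Rehearsal = 12+8+12 = 32 is longest, so the finish becomes 32 days.

Cake, Band, Rehearsal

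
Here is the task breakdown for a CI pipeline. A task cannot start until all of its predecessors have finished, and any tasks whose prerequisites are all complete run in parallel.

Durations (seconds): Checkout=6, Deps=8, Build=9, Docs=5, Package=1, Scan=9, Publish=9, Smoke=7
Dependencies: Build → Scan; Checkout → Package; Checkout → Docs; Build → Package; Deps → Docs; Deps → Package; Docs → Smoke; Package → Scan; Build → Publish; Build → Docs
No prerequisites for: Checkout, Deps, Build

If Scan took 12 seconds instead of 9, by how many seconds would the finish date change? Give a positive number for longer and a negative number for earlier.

1

Baseline: Build→Docs→Smoke = 9+5+7 = 21 → 21 seconds.
Scan has 2 seconds of float (longest path through it is 19).
The binding chain switches to Build→Package→Scan = 9+1+12 = 22; finish 22 seconds.
Change in finish: 22 − 21 = +1 seconds.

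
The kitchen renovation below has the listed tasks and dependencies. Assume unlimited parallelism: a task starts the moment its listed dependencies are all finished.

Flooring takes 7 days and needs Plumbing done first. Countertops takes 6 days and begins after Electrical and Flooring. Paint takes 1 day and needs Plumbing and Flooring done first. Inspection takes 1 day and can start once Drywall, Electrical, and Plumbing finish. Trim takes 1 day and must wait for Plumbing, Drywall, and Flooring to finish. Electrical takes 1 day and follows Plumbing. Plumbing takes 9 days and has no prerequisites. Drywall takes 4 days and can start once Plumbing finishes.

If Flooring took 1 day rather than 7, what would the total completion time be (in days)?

16

Baseline: Plumbing→Flooring→Countertops = 9+7+6 = 22 → 22 days.
Since Flooring is critical, the -6 change carries straight to that chain (now 16 days).
Now Plumbing→Electrical→Countertops = 9+1+6 = 16 is longest, so the finish becomes 16 days.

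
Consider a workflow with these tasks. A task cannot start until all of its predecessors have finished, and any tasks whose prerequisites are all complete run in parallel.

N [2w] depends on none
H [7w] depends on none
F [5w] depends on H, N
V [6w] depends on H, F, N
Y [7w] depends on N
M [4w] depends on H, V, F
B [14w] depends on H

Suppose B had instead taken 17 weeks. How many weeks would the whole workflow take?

24

Baseline: H→F→V→M = 7+5+6+4 = 22 → 22 weeks.
The longest path through B is only 21 weeks, so B has float 1.
New critical path: H→B = 7+17 = 24 ⇒ 24 weeks.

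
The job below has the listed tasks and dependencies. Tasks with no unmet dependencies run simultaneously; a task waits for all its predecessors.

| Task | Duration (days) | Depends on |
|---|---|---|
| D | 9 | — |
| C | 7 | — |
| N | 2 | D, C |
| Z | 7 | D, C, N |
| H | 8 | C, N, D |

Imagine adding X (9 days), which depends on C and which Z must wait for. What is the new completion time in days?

Originally the job takes 19 days.
With X inserted, Z now waits for max(D, C, N, X).
New critical path: C→X→Z = 7+9+7 = 23 ⇒ 23 days.

23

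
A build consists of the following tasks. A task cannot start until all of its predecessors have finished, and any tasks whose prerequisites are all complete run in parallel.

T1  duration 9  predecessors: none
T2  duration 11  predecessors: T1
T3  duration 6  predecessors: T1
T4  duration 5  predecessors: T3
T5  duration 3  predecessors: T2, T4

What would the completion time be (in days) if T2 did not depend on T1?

23

Before: longest chain T1→T2→T5 = 9+11+3 = 23, finish 23.
Without T1→T2, T2's earliest start moves from 9 to 0.
After: T1→T3→T4→T5 = 9+6+5+3 = 23 → 23 days.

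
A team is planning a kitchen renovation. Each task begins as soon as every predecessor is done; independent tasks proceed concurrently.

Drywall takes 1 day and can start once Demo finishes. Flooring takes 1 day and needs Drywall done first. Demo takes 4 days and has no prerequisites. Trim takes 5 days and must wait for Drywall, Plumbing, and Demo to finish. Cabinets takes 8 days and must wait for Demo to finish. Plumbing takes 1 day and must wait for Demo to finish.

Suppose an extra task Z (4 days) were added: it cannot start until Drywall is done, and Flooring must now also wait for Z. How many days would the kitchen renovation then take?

12

Originally the kitchen renovation takes 12 days.
With Z inserted, Flooring now waits for max(Drywall, Z).
New critical path: Demo→Cabinets = 4+8 = 12 ⇒ 12 days.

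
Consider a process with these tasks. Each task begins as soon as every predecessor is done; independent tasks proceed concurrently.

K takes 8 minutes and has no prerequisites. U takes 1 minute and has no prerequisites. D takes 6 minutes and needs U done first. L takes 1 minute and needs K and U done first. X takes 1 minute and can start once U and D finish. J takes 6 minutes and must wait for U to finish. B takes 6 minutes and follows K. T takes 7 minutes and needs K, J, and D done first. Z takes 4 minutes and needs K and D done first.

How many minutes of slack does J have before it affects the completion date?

1

Critical path: K→T = 8+7 = 15, so the finish is 15 minutes.
The longest chain containing J totals 14 minutes.
So J can slip 8 − 7 = 1 minute.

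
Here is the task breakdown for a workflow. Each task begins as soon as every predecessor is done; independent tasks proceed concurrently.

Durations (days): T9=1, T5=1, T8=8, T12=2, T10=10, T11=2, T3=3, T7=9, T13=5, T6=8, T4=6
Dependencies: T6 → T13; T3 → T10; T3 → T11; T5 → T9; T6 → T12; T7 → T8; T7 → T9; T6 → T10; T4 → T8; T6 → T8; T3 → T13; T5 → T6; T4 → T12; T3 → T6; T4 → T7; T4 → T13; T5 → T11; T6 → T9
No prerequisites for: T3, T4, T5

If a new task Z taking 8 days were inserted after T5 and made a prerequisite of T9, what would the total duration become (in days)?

Originally the workflow takes 23 days.
With Z inserted, T9 now waits for max(T7, T5, T6, Z).
New critical path: T4→T7→T8 = 6+9+8 = 23 ⇒ 23 days.

23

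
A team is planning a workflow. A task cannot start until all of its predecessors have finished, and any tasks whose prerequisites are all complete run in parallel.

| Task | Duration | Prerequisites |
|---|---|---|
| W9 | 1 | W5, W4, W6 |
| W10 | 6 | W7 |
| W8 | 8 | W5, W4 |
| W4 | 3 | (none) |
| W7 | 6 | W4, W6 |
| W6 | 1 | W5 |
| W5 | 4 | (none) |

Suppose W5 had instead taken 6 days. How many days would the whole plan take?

The binding path is W5→W6→W7→W10 = 4+1+6+6 = 17; finish at 17 days.
W5 lies on that path, so at 6 days the path becomes 19 days.
No other chain overtakes it, so the finish is 19 days.

19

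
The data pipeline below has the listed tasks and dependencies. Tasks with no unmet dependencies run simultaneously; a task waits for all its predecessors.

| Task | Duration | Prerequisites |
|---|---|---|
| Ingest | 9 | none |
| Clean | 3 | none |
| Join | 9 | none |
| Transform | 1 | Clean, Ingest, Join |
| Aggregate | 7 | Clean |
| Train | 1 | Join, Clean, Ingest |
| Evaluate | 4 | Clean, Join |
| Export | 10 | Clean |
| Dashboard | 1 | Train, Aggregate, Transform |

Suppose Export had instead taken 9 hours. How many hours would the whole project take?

Actual critical path: Clean→Export = 3+10 = 13 ⇒ 13 hours.
Since Export is critical, the -1 change carries straight to that chain (now 12 hours).
Now Join→Evaluate = 9+4 = 13 is longest, so the finish becomes 13 hours.

13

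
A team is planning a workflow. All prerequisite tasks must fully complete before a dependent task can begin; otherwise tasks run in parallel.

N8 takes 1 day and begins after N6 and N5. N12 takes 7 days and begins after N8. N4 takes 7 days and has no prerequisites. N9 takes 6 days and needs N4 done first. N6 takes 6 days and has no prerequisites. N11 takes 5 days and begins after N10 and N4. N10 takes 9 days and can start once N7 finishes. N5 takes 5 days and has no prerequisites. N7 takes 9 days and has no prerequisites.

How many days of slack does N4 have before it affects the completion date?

10

The longest chain is N7→N10→N11 = 9+9+5 = 23; overall finish 23 days.
The longest chain containing N4 totals 13 days.
Float = 23 − 13 = 10.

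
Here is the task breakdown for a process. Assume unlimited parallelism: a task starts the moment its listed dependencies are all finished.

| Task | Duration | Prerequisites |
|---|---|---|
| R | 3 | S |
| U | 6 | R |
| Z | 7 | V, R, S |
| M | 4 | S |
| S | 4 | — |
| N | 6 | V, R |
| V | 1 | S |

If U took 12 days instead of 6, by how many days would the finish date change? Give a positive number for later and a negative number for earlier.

The binding path is S→R→Z = 4+3+7 = 14; finish at 14 days.
The longest path through U is only 13 days, so U has float 1.
New critical path: S→R→U = 4+3+12 = 19 ⇒ 19 days.
Change in finish: 19 − 14 = +5 days.

5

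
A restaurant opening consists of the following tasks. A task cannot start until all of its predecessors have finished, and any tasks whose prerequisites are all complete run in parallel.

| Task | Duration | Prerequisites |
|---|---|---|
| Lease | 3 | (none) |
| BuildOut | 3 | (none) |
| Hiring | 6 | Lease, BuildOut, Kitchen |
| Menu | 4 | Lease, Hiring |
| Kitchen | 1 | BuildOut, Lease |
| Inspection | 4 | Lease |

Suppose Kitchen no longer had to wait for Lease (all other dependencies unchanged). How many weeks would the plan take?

14

Original critical path: Lease→Kitchen→Hiring→Menu = 3+1+6+4 = 14 ⇒ 14 weeks.
Dropping Lease→Kitchen doesn't change Kitchen's earliest start (3); another predecessor still binds.
New critical path: BuildOut→Kitchen→Hiring→Menu = 3+1+6+4 = 14 ⇒ 14 weeks.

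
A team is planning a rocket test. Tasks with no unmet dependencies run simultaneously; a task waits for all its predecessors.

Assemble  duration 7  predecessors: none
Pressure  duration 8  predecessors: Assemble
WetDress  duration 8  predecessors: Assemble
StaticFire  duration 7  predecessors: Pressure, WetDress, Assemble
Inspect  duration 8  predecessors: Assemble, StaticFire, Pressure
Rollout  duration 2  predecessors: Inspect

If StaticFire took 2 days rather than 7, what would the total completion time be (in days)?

Actual critical path: Assemble→Pressure→StaticFire→Inspect→Rollout = 7+8+7+8+2 = 32 ⇒ 32 days.
StaticFire is on the critical path; changing it to 2 makes that path 27 days.
No other chain overtakes it, so the finish is 27 days.

27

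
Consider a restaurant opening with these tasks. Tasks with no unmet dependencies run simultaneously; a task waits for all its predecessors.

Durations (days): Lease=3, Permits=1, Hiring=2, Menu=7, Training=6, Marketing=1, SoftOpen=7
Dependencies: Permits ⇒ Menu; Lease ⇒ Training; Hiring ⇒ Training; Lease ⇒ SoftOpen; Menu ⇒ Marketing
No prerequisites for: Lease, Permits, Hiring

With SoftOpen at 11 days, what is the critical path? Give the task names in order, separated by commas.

Baseline: Lease→SoftOpen = 3+7 = 10 → 10 days.
SoftOpen lies on that path, so at 11 days the path becomes 14 days.
No other chain overtakes it, so the finish is 14 days.

Lease, SoftOpen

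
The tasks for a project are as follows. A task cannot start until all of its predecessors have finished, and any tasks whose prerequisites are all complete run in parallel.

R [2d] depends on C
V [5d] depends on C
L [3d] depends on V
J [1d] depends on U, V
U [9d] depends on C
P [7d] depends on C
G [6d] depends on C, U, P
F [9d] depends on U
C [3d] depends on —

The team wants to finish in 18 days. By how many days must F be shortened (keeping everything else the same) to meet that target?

Current finish: 21 days; target: 18.
F is on every critical path, so each day cut from F cuts the finish by one (this holds down to a finish of 18).
Need 21 − 18 = 3 days off F → F becomes 6 days, finish becomes 18.

3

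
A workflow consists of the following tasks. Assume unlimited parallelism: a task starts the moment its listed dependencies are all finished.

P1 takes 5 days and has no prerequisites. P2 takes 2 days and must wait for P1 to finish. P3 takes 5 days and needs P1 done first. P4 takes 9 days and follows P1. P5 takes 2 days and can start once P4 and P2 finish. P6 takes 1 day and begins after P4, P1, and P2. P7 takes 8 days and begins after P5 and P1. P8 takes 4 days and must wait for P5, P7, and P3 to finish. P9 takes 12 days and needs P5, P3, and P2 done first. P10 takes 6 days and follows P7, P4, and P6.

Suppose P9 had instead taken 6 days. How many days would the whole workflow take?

Actual critical path: P1→P4→P5→P7→P10 = 5+9+2+8+6 = 30 ⇒ 30 days.
P9 is off the critical path — its longest chain is 28 days, giving 2 of slack.
The critical path is still P1→P4→P5→P7→P10; finish is now 30 days.

30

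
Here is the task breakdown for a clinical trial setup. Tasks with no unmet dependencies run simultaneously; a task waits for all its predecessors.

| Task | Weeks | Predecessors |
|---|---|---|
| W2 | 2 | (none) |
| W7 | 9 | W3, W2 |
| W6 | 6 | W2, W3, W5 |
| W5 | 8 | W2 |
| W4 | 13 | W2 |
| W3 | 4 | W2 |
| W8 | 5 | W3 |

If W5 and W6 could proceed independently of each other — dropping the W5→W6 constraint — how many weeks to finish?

15

Before: longest chain W2→W5→W6 = 2+8+6 = 16, finish 16.
Without W5→W6, W6's earliest start moves from 10 to 6.
The longest chain is now W2→W3→W7 = 2+4+9 = 15, so the project takes 15 weeks.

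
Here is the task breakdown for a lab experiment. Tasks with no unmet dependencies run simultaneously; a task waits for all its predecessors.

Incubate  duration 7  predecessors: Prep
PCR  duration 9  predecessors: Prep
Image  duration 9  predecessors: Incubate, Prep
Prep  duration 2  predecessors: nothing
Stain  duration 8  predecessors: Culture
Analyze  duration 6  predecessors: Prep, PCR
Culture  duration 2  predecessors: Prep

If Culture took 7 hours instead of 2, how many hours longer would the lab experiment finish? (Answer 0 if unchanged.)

The binding path is Prep→Incubate→Image = 2+7+9 = 18; finish at 18 hours.
Culture is off the critical path — its longest chain is 12 hours, giving 6 of slack.
The critical path is still Prep→Incubate→Image; finish is now 18 hours.
Change in finish: 18 − 18 = +0 hours.

0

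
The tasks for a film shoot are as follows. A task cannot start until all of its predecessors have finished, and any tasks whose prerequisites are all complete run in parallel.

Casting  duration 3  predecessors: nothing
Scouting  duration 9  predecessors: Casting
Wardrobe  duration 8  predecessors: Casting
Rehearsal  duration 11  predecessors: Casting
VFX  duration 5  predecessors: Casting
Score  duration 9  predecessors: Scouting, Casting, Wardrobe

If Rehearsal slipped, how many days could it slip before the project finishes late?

Critical path: Casting→Scouting→Score = 3+9+9 = 21, so the finish is 21 days.
The longest chain containing Rehearsal totals 14 days.
So Rehearsal can slip 21 − 14 = 7 days.

7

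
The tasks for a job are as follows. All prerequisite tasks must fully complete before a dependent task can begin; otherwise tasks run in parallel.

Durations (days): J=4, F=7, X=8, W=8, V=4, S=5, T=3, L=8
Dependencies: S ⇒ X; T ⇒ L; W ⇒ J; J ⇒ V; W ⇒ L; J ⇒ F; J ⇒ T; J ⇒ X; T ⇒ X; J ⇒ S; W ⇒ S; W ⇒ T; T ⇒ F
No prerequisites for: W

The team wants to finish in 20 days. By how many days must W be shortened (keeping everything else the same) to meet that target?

5

Current finish: 25 days; target: 20.
W is on every critical path, so each day cut from W cuts the finish by one (this holds down to a finish of 18).
Need 25 − 20 = 5 days off W → W becomes 3 days, finish becomes 20.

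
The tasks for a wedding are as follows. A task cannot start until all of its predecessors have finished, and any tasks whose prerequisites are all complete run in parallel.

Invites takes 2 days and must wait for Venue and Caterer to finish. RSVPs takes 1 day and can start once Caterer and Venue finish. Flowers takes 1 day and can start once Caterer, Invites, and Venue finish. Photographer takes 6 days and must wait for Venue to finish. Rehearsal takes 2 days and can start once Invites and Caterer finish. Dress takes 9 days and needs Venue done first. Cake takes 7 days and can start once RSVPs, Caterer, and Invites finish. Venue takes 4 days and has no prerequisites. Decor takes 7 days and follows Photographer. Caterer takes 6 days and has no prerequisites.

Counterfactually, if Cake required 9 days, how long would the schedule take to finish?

Baseline: Venue→Photographer→Decor = 4+6+7 = 17 → 17 days.
Cake has 2 days of float (longest path through it is 15).
The critical path is still Venue→Photographer→Decor; finish is now 17 days.

17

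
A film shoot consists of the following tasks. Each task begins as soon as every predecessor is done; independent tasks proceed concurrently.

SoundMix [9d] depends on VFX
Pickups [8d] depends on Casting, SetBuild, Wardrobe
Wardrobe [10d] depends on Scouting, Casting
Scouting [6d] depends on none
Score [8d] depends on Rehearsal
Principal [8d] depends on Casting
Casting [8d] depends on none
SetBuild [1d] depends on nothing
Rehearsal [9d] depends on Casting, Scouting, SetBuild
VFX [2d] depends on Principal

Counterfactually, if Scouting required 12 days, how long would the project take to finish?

Actual critical path: Casting→Principal→VFX→SoundMix = 8+8+2+9 = 27 ⇒ 27 days.
The longest path through Scouting is only 24 days, so Scouting has float 3.
The binding chain switches to Scouting→Wardrobe→Pickups = 12+10+8 = 30; finish 30 days.

30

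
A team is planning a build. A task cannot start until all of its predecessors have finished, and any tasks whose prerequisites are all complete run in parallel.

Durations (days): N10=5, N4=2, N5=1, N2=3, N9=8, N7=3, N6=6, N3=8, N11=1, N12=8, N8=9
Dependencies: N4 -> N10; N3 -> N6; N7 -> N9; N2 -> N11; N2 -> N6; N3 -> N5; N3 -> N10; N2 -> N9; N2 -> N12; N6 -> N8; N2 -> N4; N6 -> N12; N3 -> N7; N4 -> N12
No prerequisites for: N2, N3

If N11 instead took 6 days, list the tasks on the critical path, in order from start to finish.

Critical path before the change: N3→N6→N8 = 8+6+9 = 23 giving 23 days.
The longest path through N11 is only 4 days, so N11 has float 19.
That remains the longest chain; total 23 days.

N3, N6, N8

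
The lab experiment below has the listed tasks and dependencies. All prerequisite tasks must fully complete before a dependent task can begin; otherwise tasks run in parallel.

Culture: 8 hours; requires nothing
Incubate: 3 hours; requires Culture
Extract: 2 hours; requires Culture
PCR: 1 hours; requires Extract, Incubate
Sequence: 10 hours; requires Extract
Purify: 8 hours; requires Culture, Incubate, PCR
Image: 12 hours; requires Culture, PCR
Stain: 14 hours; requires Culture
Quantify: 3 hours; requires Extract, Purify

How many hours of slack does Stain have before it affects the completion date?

The longest chain is Culture→Incubate→PCR→Image = 8+3+1+12 = 24; overall finish 24 hours.
Longest path through Stain: 22 hours (earliest finish 22, latest finish 24).
So Stain can slip 24 − 22 = 2 hours.

2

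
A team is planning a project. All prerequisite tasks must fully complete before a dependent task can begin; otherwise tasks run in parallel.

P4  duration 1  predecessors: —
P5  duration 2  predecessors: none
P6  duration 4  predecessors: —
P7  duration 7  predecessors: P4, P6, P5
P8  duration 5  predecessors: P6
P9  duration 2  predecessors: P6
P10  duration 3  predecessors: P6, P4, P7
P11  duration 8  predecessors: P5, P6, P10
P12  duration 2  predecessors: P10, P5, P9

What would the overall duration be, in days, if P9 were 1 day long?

22

The binding path is P6→P7→P10→P11 = 4+7+3+8 = 22; finish at 22 days.
The longest path through P9 is only 8 days, so P9 has float 14.
The critical path is still P6→P7→P10→P11; finish is now 22 days.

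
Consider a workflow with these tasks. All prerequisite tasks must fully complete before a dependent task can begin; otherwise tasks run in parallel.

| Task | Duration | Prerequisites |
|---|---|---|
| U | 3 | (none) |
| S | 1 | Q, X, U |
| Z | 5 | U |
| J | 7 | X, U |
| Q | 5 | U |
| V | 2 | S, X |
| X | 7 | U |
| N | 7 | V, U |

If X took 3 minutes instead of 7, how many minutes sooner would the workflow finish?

2

Actual critical path: U→X→S→V→N = 3+7+1+2+7 = 20 ⇒ 20 minutes.
Since X is critical, the -4 change carries straight to that chain (now 16 minutes).
Now U→Q→S→V→N = 3+5+1+2+7 = 18 is longest, so the finish becomes 18 minutes.
Change in finish: 18 − 20 = -2 minutes.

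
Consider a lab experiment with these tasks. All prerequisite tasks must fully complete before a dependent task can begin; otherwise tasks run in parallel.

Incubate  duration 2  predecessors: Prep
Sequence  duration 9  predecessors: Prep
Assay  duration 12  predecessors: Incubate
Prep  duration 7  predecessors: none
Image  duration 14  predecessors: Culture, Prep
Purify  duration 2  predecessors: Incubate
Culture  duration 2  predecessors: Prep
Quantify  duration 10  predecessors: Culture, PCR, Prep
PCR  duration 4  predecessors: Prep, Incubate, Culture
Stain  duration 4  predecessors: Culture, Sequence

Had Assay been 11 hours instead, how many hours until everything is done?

23

The binding path is Prep→Culture→PCR→Quantify = 7+2+4+10 = 23; finish at 23 hours.
The longest path through Assay is only 21 hours, so Assay has float 2.
The critical path is still Prep→Culture→PCR→Quantify; finish is now 23 hours.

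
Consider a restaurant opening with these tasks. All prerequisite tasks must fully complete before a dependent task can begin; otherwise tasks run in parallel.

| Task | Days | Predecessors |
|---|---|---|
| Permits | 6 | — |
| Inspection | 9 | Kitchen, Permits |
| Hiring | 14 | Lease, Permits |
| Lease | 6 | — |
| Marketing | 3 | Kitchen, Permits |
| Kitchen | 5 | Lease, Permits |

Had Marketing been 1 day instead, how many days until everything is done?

Critical path before the change: Lease→Kitchen→Inspection = 6+5+9 = 20 giving 20 days.
The longest path through Marketing is only 14 days, so Marketing has float 6.
The critical path is still Lease→Kitchen→Inspection; finish is now 20 days.

20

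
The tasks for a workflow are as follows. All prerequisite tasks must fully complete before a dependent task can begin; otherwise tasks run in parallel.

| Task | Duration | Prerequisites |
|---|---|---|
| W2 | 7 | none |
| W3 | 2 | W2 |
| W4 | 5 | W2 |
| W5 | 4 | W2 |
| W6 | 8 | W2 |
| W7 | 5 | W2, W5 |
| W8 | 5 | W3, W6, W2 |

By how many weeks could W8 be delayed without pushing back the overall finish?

Critical path: W2→W6→W8 = 7+8+5 = 20, so the finish is 20 weeks.
The longest chain containing W8 totals 20 weeks.
So W8 can slip 20 − 20 = 0 weeks.

0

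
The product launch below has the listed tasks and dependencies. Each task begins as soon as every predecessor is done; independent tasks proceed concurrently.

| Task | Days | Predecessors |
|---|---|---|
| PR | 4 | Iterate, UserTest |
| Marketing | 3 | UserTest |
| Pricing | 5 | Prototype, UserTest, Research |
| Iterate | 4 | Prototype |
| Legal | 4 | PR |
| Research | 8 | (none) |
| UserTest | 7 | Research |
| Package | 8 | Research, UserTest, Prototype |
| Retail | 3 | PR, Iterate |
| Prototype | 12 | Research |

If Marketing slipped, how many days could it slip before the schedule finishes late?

14

Research→Prototype→Iterate→PR→Legal = 8+12+4+4+4 = 32 sets the makespan at 32 days.
The longest chain containing Marketing totals 18 days.
Slack of Marketing = 29 − 15 = 14 days.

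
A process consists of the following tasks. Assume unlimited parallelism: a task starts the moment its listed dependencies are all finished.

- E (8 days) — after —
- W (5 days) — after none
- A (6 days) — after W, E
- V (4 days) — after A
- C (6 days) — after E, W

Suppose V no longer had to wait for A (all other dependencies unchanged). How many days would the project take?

With the dependency in place, E→A→V = 8+6+4 = 18 sets the finish at 18 days.
Without A→V, V's earliest start moves from 14 to 0.
After: E→A = 8+6 = 14 → 14 days.

14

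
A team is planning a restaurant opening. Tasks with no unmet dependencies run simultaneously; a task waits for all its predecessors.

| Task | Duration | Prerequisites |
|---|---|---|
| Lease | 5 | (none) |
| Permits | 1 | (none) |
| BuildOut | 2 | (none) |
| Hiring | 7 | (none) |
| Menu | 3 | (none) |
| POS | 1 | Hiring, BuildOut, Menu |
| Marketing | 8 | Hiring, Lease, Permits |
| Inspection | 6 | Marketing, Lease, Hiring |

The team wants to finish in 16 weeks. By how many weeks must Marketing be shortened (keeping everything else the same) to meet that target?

Current finish: 21 weeks; target: 16.
Marketing is on every critical path, so each week cut from Marketing cuts the finish by one (this holds down to a finish of 14).
Need 21 − 16 = 5 weeks off Marketing → Marketing becomes 3 weeks, finish becomes 16.

5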